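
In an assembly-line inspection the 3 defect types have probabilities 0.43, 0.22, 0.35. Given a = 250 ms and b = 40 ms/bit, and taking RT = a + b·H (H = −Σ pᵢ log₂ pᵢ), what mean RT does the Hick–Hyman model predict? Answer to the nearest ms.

311 ms

H = 0.43·log₂(1/0.43) + 0.22·log₂(1/0.22) + 0.35·log₂(1/0.35) = 1.5342 bits.
RT = 250 + 40 × 1.5342 = 311.37 ms.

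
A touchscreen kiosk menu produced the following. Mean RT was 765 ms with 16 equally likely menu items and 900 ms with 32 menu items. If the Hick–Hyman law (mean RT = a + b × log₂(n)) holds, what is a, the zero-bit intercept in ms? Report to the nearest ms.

225 ms

The slope on a log₂ axis is (900 − 765) / (5 − 4) = 135 ms/bit.
Intercept: a = 765 − 135·log₂(16) = 225.000 ms.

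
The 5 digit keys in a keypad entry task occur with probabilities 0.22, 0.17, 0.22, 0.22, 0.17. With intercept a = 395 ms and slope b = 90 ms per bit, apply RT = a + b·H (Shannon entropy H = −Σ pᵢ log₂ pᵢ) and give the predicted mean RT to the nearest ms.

603 ms

H = 0.22·log₂(1/0.22) + 0.17·log₂(1/0.17) + 0.22·log₂(1/0.22) + 0.22·log₂(1/0.22) + 0.17·log₂(1/0.17) = 2.3109 bits.
RT = 395 + 90 × 2.3109 = 602.98 ms.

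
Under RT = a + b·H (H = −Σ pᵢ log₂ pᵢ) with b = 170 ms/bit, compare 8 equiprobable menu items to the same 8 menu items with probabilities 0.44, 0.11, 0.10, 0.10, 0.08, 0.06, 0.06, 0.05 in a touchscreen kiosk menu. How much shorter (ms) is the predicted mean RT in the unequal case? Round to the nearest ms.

The RT saving is b·ΔH. Equiprobable H₀ = log₂(8) = 3.0000 bits; with the given probabilities H = 2.5305 bits.
b·(H₀ − H) = 170 × (3.0000 − 2.5305) = 79.82 ms.

80 ms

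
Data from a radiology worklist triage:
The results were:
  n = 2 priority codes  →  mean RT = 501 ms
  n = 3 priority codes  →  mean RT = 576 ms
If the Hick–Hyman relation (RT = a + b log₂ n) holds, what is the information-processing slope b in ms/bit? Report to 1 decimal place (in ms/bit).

128.2 ms/bit

Slope: b = (576 − 501) / (log₂ 3 − log₂ 2) = 75/0.5850 = 128.213 ms/bit.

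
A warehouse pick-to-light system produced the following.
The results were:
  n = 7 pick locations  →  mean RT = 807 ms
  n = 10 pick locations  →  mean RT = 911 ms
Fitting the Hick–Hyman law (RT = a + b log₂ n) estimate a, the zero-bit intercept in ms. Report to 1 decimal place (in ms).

Slope: b = (911 − 807) / (log₂ 10 − log₂ 7) = 104/0.5146 = 202.109 ms/bit.
a = RT₁ − b·log₂ n₁ = 807 − 202.109 × 2.8074 = 239.608 ms.

239.6 ms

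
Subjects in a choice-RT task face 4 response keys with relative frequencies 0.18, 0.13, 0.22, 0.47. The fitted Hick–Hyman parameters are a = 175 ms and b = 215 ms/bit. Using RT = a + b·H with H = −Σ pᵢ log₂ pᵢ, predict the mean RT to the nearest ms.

H = 0.18·log₂(1/0.18) + 0.13·log₂(1/0.13) + 0.22·log₂(1/0.22) + 0.47·log₂(1/0.47) = 1.8205 bits.
RT = 175 + 215 × 1.8205 = 566.40 ms.

566 ms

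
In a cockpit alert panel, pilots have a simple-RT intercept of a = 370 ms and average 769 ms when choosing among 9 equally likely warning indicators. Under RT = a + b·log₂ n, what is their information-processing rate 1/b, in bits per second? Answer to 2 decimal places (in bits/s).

b = (769 − 370)/log₂ 9 = 399/3.1699 = 125.870 ms per bit = 0.12587 s/bit; the reciprocal is 7.945 bits/s.

7.94 bits/s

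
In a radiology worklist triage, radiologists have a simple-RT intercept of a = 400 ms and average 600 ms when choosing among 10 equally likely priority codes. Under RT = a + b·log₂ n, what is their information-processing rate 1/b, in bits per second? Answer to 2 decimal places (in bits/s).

16.61 bits/s

Choice component = 600 − 400 = 200 ms over log₂(10) = 3.3219 bits.
b = 200 / 3.3219 = 60.206 ms/bit, so 1/b = 16.610 bits/s.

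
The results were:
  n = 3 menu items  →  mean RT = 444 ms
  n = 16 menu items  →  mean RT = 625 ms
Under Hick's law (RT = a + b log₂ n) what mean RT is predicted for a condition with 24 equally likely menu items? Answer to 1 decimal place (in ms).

668.8 ms

Solve the two-equation system in a and b:
  b = (625 − 444) / (log₂ 16 − log₂ 3) = 181 / (4 − 1.5850) = 74.947 ms/bit
  a = 444 − 74.947 × 1.5850 = 325.212 ms
Then RT(24) = 325.212 + 74.947 × log₂ 24 = 325.212 + 74.947 × 4.5850 ≈ 668.841 ms.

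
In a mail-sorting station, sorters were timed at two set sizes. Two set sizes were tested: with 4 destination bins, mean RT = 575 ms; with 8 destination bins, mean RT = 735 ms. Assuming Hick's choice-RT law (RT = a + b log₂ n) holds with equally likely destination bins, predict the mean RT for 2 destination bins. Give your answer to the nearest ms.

Fit slope and intercept:
  b = (735 − 575) / (log₂ 8 − log₂ 4) = 160 / (3 − 2) = 160 ms/bit
  a = 575 − 160 × 2 = 255 ms
Then RT(2) = 255 + 160 × log₂ 2 = 255 + 160 × 1 ≈ 415.000 ms.

415 ms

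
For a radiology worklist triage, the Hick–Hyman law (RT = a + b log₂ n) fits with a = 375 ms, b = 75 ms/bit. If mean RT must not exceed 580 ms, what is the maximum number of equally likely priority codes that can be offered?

6

75·log₂ n ≤ 580 − 375 = 205, giving log₂ n ≤ 2.7333 and n ≤ 6.650. The largest whole number is 6.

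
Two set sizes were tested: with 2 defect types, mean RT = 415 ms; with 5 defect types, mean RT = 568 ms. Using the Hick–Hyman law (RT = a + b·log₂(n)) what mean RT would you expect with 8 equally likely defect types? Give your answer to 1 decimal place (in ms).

RT is linear in log₂ n, so two points fix the line:
  b = (568 − 415) / (log₂ 5 − log₂ 2) = 153 / (2.3219 − 1) = 115.740 ms/bit
  a = 415 − 115.740 × 1 = 299.260 ms
Then RT(8) = 299.260 + 115.740 × log₂ 8 = 299.260 + 115.740 × 3 ≈ 646.480 ms.

646.5 ms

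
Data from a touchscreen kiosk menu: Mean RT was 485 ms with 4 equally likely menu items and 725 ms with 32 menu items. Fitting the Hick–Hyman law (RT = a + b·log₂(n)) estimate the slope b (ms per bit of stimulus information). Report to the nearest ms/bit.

Slope: b = (725 − 485) / (log₂ 32 − log₂ 4) = 240/3.0000 = 80 ms/bit.

80 ms/bit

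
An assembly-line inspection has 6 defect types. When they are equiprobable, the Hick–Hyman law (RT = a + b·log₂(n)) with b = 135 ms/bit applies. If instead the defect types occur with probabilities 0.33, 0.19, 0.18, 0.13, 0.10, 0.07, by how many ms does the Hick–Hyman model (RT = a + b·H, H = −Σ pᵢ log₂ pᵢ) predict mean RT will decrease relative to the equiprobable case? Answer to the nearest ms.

23 ms

Equiprobable entropy H₀ = log₂ 6 = 2.5850 bits.
Skewed entropy H = −Σ pᵢ log₂ pᵢ = 2.4117 bits.
ΔRT = b·(H₀ − H) = 135 × 0.1732 = 23.38 ms.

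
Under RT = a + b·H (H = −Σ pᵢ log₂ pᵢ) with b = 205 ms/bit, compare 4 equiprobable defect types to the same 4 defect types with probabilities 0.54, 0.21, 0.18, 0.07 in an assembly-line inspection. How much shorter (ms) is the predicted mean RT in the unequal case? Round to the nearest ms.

The RT saving is b·ΔH. Equiprobable H₀ = log₂(4) = 2.0000 bits; with the given probabilities H = 1.6667 bits.
b·(H₀ − H) = 205 × (2.0000 − 1.6667) = 68.32 ms.

68 ms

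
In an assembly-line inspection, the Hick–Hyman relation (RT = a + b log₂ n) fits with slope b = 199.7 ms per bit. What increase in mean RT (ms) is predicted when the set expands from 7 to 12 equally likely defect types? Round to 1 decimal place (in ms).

Only the slope matters, since a is common to both: ΔRT = b·log₂(n₂/n₁).
log₂(12) − log₂(7) = 3.5850 − 2.8074 = 0.7776.
ΔRT = 199.7 × 0.7776 = 155.288 ms.

155.3 ms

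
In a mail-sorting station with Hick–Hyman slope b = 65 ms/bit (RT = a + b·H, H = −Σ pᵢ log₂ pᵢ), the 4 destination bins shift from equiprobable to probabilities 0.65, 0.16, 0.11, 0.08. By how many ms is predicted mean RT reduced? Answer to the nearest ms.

The RT saving is b·ΔH. Equiprobable H₀ = log₂(4) = 2.0000 bits; with the given probabilities H = 1.4688 bits.
b·(H₀ − H) = 65 × (2.0000 − 1.4688) = 34.53 ms.

35 ms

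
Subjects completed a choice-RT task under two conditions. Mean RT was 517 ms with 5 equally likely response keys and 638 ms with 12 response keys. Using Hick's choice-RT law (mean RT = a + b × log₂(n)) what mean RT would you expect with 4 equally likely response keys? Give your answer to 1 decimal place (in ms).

Solve the two-equation system in a and b:
  b = (638 − 517) / (log₂ 12 − log₂ 5) = 121 / (3.5850 − 2.3219) = 95.801 ms/bit
  a = 517 − 95.801 × 2.3219 = 294.557 ms
Then RT(4) = 294.557 + 95.801 × log₂ 4 = 294.557 + 95.801 × 2 ≈ 486.159 ms.

486.2 ms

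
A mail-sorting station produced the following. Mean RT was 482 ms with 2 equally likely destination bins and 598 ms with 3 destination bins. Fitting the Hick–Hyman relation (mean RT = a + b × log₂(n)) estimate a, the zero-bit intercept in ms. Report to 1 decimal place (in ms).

283.7 ms

Slope: b = (598 − 482) / (log₂ 3 − log₂ 2) = 116/0.5850 = 198.303 ms/bit.
a = RT₁ − b·log₂ n₁ = 482 − 198.303 × 1 = 283.697 ms.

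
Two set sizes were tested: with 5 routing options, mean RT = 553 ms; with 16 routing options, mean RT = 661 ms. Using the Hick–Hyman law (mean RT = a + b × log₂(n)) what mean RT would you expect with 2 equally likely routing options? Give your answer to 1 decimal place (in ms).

Fit slope and intercept:
  b = (661 − 553) / (log₂ 16 − log₂ 5) = 108 / (4 − 2.3219) = 64.360 ms/bit
  a = 553 − 64.360 × 2.3219 = 403.562 ms
Then RT(2) = 403.562 + 64.360 × log₂ 2 = 403.562 + 64.360 × 1 ≈ 467.921 ms.

467.9 ms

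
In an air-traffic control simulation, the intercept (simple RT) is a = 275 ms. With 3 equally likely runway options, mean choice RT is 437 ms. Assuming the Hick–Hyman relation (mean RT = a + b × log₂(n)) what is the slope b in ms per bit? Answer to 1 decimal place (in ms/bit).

3 alternatives carry log₂ 3 = 1.5850 bits; the choice cost is 437 − 275 = 162 ms, so b = 162/1.5850 = 102.211 ms/bit.

102.2 ms/bit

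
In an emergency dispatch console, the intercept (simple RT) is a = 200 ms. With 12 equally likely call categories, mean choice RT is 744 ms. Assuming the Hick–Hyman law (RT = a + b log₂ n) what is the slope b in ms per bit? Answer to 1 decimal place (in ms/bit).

151.7 ms/bit

log₂(12) = 3.5850 bits.
b = (RT − a)/log₂ n = (744 − 200) / 3.5850 = 151.745 ms/bit.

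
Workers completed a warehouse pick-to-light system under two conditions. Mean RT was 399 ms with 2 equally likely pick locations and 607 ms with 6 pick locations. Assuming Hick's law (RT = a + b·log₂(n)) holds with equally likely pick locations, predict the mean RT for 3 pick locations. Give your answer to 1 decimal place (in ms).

475.8 ms

Solve the two-equation system in a and b:
  b = (607 − 399) / (log₂ 6 − log₂ 2) = 208 / (2.5850 − 1) = 131.233 ms/bit
  a = 399 − 131.233 × 1 = 267.767 ms
Then RT(3) = 267.767 + 131.233 × log₂ 3 = 267.767 + 131.233 × 1.5850 ≈ 475.767 ms.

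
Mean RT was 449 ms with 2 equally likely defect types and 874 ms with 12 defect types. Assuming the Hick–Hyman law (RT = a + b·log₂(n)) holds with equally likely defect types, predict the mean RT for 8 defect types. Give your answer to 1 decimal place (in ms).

With log₂ n on the abscissa the relation is linear; from the two conditions:
  b = (874 − 449) / (log₂ 12 − log₂ 2) = 425 / (3.5850 − 1) = 164.412 ms/bit
  a = 449 − 164.412 × 1 = 284.588 ms
Then RT(8) = 284.588 + 164.412 × log₂ 8 = 284.588 + 164.412 × 3 ≈ 777.825 ms.

777.8 ms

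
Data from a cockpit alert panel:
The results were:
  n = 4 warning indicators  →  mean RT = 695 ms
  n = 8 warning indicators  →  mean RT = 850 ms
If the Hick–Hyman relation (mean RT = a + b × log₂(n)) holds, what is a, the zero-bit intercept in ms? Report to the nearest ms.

The slope on a log₂ axis is (850 − 695) / (3 − 2) = 155 ms/bit.
a = RT₁ − b·log₂ n₁ = 695 − 155 × 2 = 385.000 ms.

385 ms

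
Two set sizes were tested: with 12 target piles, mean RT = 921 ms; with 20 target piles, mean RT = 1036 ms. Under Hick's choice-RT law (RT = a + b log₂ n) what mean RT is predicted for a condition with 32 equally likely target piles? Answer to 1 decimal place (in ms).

Fit slope and intercept:
  b = (1036 − 921) / (log₂ 20 − log₂ 12) = 115 / (4.3219 − 3.5850) = 156.045 ms/bit
  a = 921 − 156.045 × 3.5850 = 361.584 ms
Then RT(32) = 361.584 + 156.045 × log₂ 32 = 361.584 + 156.045 × 5 ≈ 1141.810 ms.

1141.8 ms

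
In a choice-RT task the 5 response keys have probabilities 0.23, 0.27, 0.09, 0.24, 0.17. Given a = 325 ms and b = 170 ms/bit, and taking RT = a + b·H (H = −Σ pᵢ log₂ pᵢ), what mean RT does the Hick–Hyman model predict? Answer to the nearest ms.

706 ms

Entropy contributions −pᵢ log₂ pᵢ: 0.4877, 0.5100, 0.3127, 0.4941, 0.4346; sum H = 2.2391 bits.
RT = a + bH = 325 + 170·2.2391 = 705.64 ms.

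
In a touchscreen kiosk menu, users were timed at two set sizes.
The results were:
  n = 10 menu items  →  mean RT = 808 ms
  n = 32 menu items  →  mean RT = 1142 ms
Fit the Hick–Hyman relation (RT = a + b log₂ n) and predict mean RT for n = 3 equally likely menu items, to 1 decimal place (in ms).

Solve the two-equation system in a and b:
  b = (1142 − 808) / (log₂ 32 − log₂ 10) = 334 / (5 − 3.3219) = 199.038 ms/bit
  a = 808 − 199.038 × 3.3219 = 146.810 ms
Then RT(3) = 146.810 + 199.038 × log₂ 3 = 146.810 + 199.038 × 1.5850 ≈ 462.278 ms.

462.3 ms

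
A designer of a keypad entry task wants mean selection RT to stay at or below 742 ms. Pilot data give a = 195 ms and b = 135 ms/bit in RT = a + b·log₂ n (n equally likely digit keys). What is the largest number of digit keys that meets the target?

135·log₂ n ≤ 742 − 195 = 547, giving log₂ n ≤ 4.0519 and n ≤ 16.586. The largest whole number is 16.

16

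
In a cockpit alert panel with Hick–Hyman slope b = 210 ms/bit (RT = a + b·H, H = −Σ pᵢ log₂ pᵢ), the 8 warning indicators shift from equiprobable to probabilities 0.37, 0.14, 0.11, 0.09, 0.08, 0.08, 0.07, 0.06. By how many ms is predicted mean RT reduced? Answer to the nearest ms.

Equiprobable entropy H₀ = log₂ 8 = 3.0000 bits.
Skewed entropy H = −Σ pᵢ log₂ pᵢ = 2.6859 bits.
ΔRT = b·(H₀ − H) = 210 × 0.3141 = 65.96 ms.

66 ms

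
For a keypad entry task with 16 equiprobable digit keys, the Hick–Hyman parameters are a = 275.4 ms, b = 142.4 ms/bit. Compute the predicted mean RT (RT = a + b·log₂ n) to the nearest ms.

log₂(16) = 4 bits, so RT = 275.4 + 142.4 × 4 ≈ 845.000 ms.

845 ms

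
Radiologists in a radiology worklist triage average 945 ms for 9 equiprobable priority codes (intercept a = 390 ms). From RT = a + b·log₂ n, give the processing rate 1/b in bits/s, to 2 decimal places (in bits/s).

5.71 bits/s

b = (945 − 390)/log₂ 9 = 555/3.1699 = 175.083 ms per bit = 0.17508 s/bit; the reciprocal is 5.712 bits/s.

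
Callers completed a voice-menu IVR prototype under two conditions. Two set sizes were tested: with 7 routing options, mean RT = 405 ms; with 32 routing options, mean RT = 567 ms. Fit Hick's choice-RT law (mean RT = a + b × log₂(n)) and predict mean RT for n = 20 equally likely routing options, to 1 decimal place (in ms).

With log₂ n on the abscissa the relation is linear; from the two conditions:
  b = (567 − 405) / (log₂ 32 − log₂ 7) = 162 / (5 − 2.8074) = 73.883 ms/bit
  a = 405 − 73.883 × 2.8074 = 197.583 ms
Then RT(20) = 197.583 + 73.883 × log₂ 20 = 197.583 + 73.883 × 4.3219 ≈ 516.902 ms.

516.9 ms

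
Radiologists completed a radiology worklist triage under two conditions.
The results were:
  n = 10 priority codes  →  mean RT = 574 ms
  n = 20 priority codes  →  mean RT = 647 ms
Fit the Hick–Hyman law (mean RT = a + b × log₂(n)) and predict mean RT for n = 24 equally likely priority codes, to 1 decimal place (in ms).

Solve the two-equation system in a and b:
  b = (647 − 574) / (log₂ 20 − log₂ 10) = 73 / (4.3219 − 3.3219) = 73.000 ms/bit
  a = 574 − 73.000 × 3.3219 = 331.499 ms
Then RT(24) = 331.499 + 73.000 × log₂ 24 = 331.499 + 73.000 × 4.5850 ≈ 666.202 ms.

666.2 ms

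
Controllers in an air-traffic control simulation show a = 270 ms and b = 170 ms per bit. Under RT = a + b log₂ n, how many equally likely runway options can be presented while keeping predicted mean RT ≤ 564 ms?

3

170·log₂ n ≤ 564 − 270 = 294, giving log₂ n ≤ 1.7294 and n ≤ 3.316. The largest whole number is 3.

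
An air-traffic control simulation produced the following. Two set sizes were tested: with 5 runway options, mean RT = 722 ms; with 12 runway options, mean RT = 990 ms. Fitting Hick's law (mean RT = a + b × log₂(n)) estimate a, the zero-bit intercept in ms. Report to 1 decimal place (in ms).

229.3 ms

Slope: b = (990 − 722) / (log₂ 12 − log₂ 5) = 268/1.2630 = 212.187 ms/bit.
Intercept: a = 722 − 212.187·log₂(5) = 229.316 ms.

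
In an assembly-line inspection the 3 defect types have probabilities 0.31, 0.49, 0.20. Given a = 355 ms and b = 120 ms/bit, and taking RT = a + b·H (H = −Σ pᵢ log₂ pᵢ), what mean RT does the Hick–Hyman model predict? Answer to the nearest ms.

Entropy contributions −pᵢ log₂ pᵢ: 0.5238, 0.5043, 0.4644; sum H = 1.4925 bits.
RT = a + bH = 355 + 120·1.4925 = 534.10 ms.

534 ms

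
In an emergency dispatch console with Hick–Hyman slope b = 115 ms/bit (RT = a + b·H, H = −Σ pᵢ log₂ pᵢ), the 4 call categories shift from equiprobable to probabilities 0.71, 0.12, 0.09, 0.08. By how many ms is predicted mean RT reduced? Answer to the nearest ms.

78 ms

Equiprobable entropy H₀ = log₂ 4 = 2.0000 bits.
Skewed entropy H = −Σ pᵢ log₂ pᵢ = 1.3220 bits.
ΔRT = b·(H₀ − H) = 115 × 0.6780 = 77.96 ms.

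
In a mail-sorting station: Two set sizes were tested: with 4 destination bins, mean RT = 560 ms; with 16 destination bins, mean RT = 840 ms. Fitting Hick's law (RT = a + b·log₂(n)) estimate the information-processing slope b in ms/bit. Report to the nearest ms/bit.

The slope on a log₂ axis is (840 − 560) / (4 − 2) = 140 ms/bit.

140 ms/bit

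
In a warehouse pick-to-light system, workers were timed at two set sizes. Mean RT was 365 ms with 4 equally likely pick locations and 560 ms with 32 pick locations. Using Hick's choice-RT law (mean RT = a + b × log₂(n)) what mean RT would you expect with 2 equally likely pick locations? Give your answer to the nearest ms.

300 ms

Solve the two-equation system in a and b:
  b = (560 − 365) / (log₂ 32 − log₂ 4) = 195 / (5 − 2) = 65 ms/bit
  a = 365 − 65 × 2 = 235 ms
Then RT(2) = 235 + 65 × log₂ 2 = 235 + 65 × 1 ≈ 300.000 ms.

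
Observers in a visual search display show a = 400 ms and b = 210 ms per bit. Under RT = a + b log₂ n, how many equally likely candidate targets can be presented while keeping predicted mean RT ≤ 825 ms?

Set 400 + 210·log₂ n ≤ 825 → log₂ n ≤ (825 − 400)/210 = 2.0238.
So n ≤ 2^2.0238 = 4.067; the largest integer n is 4.

4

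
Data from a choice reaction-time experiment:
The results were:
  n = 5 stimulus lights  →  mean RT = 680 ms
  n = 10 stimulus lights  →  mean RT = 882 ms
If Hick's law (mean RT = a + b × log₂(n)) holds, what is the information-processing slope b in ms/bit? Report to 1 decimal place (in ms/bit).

202.0 ms/bit

b = (RT₂ − RT₁)/(log₂ n₂ − log₂ n₁) = (882 − 680)/(3.3219 − 2.3219) = 202.000 ms/bit.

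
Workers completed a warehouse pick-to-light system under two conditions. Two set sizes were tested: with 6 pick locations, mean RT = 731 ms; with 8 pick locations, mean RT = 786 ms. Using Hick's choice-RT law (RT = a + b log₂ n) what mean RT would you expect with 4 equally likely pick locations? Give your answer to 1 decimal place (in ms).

653.5 ms

Fit slope and intercept:
  b = (786 − 731) / (log₂ 8 − log₂ 6) = 55 / (3 − 2.5850) = 132.518 ms/bit
  a = 731 − 132.518 × 2.5850 = 388.446 ms
Then RT(4) = 388.446 + 132.518 × log₂ 4 = 388.446 + 132.518 × 2 ≈ 653.482 ms.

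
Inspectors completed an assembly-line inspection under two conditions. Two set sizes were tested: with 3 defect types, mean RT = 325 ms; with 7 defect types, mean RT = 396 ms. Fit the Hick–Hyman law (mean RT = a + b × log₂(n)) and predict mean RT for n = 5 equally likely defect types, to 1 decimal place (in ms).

Fit slope and intercept:
  b = (396 − 325) / (log₂ 7 − log₂ 3) = 71 / (2.8074 − 1.5850) = 58.083 ms/bit
  a = 325 − 58.083 × 1.5850 = 232.941 ms
Then RT(5) = 232.941 + 58.083 × log₂ 5 = 232.941 + 58.083 × 2.3219 ≈ 367.805 ms.

367.8 ms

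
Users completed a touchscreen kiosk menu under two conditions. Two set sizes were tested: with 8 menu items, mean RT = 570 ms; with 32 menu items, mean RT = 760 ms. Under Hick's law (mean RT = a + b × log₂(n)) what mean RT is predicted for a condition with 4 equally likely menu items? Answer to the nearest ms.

475 ms

With log₂ n on the abscissa the relation is linear; from the two conditions:
  b = (760 − 570) / (log₂ 32 − log₂ 8) = 190 / (5 − 3) = 95 ms/bit
  a = 570 − 95 × 3 = 285 ms
Then RT(4) = 285 + 95 × log₂ 4 = 285 + 95 × 2 ≈ 475.000 ms.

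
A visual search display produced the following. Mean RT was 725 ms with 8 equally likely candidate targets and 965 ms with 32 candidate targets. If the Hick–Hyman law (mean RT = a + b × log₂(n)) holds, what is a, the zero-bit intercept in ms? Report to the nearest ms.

The slope on a log₂ axis is (965 − 725) / (5 − 3) = 120 ms/bit.
a = RT₁ − b·log₂ n₁ = 725 − 120 × 3 = 365.000 ms.

365 ms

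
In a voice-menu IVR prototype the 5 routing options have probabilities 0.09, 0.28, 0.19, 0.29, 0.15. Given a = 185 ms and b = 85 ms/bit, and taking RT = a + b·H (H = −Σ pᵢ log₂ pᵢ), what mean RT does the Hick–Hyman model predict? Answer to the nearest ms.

Entropy contributions −pᵢ log₂ pᵢ: 0.3127, 0.5142, 0.4552, 0.5179, 0.4105; sum H = 2.2105 bits.
RT = a + bH = 185 + 85·2.2105 = 372.90 ms.

373 ms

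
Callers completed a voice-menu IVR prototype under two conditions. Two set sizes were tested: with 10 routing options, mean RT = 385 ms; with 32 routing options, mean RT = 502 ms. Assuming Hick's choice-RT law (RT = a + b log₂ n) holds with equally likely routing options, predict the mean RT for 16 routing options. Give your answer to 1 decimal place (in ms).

Fit slope and intercept:
  b = (502 − 385) / (log₂ 32 − log₂ 10) = 117 / (5 − 3.3219) = 69.723 ms/bit
  a = 385 − 69.723 × 3.3219 = 153.386 ms
Then RT(16) = 153.386 + 69.723 × log₂ 16 = 153.386 + 69.723 × 4 ≈ 432.277 ms.

432.3 ms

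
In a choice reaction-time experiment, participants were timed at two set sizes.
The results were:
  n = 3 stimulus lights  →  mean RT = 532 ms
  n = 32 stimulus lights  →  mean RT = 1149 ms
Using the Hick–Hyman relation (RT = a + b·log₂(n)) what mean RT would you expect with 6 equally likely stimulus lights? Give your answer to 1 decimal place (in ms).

712.7 ms

Fit slope and intercept:
  b = (1149 − 532) / (log₂ 32 − log₂ 3) = 617 / (5 − 1.5850) = 180.672 ms/bit
  a = 532 − 180.672 × 1.5850 = 245.642 ms
Then RT(6) = 245.642 + 180.672 × log₂ 6 = 245.642 + 180.672 × 2.5850 ≈ 712.672 ms.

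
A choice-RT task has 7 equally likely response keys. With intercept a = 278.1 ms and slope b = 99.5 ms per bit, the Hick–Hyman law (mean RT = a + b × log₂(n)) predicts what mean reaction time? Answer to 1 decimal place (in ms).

557.4 ms

log₂(7) = 2.8074 bits, so RT = 278.1 + 99.5 × 2.8074 ≈ 557.432 ms.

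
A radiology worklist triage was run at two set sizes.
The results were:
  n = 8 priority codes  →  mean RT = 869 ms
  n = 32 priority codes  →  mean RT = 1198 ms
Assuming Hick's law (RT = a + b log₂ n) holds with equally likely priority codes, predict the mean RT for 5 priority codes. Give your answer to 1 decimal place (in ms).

Fit slope and intercept:
  b = (1198 − 869) / (log₂ 32 − log₂ 8) = 329 / (5 − 3) = 164.500 ms/bit
  a = 869 − 164.500 × 3 = 375.500 ms
Then RT(5) = 375.500 + 164.500 × log₂ 5 = 375.500 + 164.500 × 2.3219 ≈ 757.457 ms.

757.5 ms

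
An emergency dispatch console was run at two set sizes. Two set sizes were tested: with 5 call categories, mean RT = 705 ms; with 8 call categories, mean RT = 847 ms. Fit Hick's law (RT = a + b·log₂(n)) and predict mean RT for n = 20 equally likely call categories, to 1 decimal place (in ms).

With log₂ n on the abscissa the relation is linear; from the two conditions:
  b = (847 − 705) / (log₂ 8 − log₂ 5) = 142 / (3 − 2.3219) = 209.417 ms/bit
  a = 705 − 209.417 × 2.3219 = 218.748 ms
Then RT(20) = 218.748 + 209.417 × log₂ 20 = 218.748 + 209.417 × 4.3219 ≈ 1123.835 ms.

1123.8 ms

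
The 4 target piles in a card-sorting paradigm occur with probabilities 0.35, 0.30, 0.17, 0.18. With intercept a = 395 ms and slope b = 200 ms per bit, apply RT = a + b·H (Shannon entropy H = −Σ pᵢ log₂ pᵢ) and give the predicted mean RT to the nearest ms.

Entropy contributions −pᵢ log₂ pᵢ: 0.5301, 0.5211, 0.4346, 0.4453; sum H = 1.9311 bits.
RT = a + bH = 395 + 200·1.9311 = 781.22 ms.

781 ms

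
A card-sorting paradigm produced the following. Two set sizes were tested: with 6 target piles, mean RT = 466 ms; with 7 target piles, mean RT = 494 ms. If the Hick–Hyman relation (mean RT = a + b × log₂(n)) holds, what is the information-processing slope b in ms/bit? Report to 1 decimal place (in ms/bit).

b = (RT₂ − RT₁)/(log₂ n₂ − log₂ n₁) = (494 − 466)/(2.8074 − 2.5850) = 125.904 ms/bit.

125.9 ms/bit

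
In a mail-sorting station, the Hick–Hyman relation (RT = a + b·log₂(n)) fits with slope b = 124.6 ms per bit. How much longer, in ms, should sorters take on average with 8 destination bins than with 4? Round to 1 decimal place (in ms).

124.6 ms

Only the slope matters, since a is common to both: ΔRT = b·log₂(n₂/n₁).
log₂(8) − log₂(4) = log₂(8/4) = log₂(2) = 1.
ΔRT = 124.6 × 1.0000 = 124.600 ms.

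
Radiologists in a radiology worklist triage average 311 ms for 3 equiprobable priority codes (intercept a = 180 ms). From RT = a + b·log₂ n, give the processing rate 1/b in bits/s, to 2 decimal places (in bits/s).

Choice component = 311 − 180 = 131 ms over log₂(3) = 1.5850 bits.
b = 131 / 1.5850 = 82.652 ms/bit, so 1/b = 12.099 bits/s.

12.10 bits/s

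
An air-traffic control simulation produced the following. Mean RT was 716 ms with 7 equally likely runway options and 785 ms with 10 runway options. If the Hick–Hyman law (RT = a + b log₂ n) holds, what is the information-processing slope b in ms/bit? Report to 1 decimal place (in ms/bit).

Slope: b = (785 − 716) / (log₂ 10 − log₂ 7) = 69/0.5146 = 134.092 ms/bit.

134.1 ms/bit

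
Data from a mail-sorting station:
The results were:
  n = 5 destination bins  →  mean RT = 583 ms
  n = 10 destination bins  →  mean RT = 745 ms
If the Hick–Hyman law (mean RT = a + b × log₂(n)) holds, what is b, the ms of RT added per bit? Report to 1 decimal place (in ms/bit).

162.0 ms/bit

b = (RT₂ − RT₁)/(log₂ n₂ − log₂ n₁) = (745 − 583)/(3.3219 − 2.3219) = 162.000 ms/bit.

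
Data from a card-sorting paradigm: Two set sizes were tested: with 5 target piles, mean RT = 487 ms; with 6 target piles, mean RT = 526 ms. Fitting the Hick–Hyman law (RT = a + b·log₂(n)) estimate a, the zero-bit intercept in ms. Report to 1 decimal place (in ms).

142.7 ms

The slope on a log₂ axis is (526 − 487) / (2.5850 − 2.3219) = 148.270 ms/bit.
Intercept: a = 487 − 148.270·log₂(5) = 142.729 ms.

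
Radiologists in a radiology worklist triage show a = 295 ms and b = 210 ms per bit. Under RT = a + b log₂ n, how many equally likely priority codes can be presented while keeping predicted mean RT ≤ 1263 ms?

Information budget: (1263 − 295)/210 = 4.6095 bits, so n ≤ 2^4.6095 = 24.412 → at most 24.

24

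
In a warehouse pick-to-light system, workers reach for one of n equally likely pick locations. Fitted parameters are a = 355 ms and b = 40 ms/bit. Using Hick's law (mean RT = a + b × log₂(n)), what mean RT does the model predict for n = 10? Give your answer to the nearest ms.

488 ms

log₂(10) = 3.3219 bits, so RT = 355 + 40 × 3.3219 ≈ 487.877 ms.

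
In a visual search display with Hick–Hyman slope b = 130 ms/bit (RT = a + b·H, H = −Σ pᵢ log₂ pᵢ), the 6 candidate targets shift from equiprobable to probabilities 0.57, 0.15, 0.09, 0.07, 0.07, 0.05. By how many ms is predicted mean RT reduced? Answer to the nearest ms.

84 ms

The RT saving is b·ΔH. Equiprobable H₀ = log₂(6) = 2.5850 bits; with the given probabilities H = 1.9387 bits.
b·(H₀ − H) = 130 × (2.5850 − 1.9387) = 84.02 ms.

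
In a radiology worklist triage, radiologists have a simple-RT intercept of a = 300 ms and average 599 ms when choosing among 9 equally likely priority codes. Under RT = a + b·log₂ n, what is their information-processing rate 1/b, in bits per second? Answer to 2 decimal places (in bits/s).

10.60 bits/s

b = (599 − 300)/log₂ 9 = 299/3.1699 = 94.324 ms per bit = 0.09432 s/bit; the reciprocal is 10.602 bits/s.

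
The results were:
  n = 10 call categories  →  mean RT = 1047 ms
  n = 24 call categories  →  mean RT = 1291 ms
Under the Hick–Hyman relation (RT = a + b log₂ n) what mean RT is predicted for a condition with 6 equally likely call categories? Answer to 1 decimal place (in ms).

904.6 ms

Solve the two-equation system in a and b:
  b = (1291 − 1047) / (log₂ 24 − log₂ 10) = 244 / (4.5850 − 3.3219) = 193.186 ms/bit
  a = 1047 − 193.186 × 3.3219 = 405.251 ms
Then RT(6) = 405.251 + 193.186 × log₂ 6 = 405.251 + 193.186 × 2.5850 ≈ 904.629 ms.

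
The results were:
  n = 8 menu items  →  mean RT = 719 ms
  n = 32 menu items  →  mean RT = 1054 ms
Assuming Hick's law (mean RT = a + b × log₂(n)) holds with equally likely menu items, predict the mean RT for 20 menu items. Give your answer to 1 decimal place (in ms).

With log₂ n on the abscissa the relation is linear; from the two conditions:
  b = (1054 − 719) / (log₂ 32 − log₂ 8) = 335 / (5 − 3) = 167.500 ms/bit
  a = 719 − 167.500 × 3 = 216.500 ms
Then RT(20) = 216.500 + 167.500 × log₂ 20 = 216.500 + 167.500 × 4.3219 ≈ 940.423 ms.

940.4 ms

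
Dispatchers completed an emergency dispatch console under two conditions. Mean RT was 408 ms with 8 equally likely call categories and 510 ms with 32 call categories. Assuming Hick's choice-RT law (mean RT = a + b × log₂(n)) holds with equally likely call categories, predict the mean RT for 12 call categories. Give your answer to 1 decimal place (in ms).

With log₂ n on the abscissa the relation is linear; from the two conditions:
  b = (510 − 408) / (log₂ 32 − log₂ 8) = 102 / (5 − 3) = 51.000 ms/bit
  a = 408 − 51.000 × 3 = 255.000 ms
Then RT(12) = 255.000 + 51.000 × log₂ 12 = 255.000 + 51.000 × 3.5850 ≈ 437.833 ms.

437.8 ms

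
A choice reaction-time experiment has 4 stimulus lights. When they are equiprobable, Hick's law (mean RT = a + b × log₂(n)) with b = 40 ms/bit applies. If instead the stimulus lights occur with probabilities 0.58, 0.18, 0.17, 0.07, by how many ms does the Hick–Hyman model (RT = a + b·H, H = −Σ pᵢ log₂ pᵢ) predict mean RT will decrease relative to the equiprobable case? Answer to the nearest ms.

16 ms

Equiprobable entropy H₀ = log₂ 4 = 2.0000 bits.
Skewed entropy H = −Σ pᵢ log₂ pᵢ = 1.6043 bits.
ΔRT = b·(H₀ − H) = 40 × 0.3957 = 15.83 ms.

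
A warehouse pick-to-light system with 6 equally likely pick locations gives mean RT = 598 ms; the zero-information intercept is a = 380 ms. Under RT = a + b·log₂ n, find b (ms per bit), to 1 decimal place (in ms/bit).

84.3 ms/bit

6 alternatives carry log₂ 6 = 2.5850 bits; the choice cost is 598 − 380 = 218 ms, so b = 218/2.5850 = 84.334 ms/bit.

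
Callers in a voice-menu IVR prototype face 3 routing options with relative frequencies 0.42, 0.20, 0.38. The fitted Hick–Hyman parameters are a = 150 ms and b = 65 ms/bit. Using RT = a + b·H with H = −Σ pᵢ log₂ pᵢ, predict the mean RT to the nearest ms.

249 ms

H = 0.42·log₂(1/0.42) + 0.20·log₂(1/0.20) + 0.38·log₂(1/0.38) = 1.5205 bits.
RT = 150 + 65 × 1.5205 = 248.83 ms.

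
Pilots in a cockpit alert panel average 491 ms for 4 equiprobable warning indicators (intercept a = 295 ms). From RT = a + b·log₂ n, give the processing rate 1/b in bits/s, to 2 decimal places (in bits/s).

10.20 bits/s

Choice component = 491 − 295 = 196 ms over log₂(4) = 2 bits.
b = 196 / 2 = 98.000 ms/bit, so 1/b = 10.204 bits/s.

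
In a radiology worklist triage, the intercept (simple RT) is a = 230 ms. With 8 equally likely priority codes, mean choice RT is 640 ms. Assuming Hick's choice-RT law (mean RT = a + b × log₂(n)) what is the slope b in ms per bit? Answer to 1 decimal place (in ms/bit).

136.7 ms/bit

log₂(8) = 3 bits.
b = (RT − a)/log₂ n = (640 − 230) / 3 = 136.667 ms/bit.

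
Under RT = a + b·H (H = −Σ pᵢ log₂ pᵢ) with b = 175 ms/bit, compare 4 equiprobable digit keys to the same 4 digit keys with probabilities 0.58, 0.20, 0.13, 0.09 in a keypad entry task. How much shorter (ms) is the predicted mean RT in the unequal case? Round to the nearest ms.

67 ms

The RT saving is b·ΔH. Equiprobable H₀ = log₂(4) = 2.0000 bits; with the given probabilities H = 1.6155 bits.
b·(H₀ − H) = 175 × (2.0000 − 1.6155) = 67.29 ms.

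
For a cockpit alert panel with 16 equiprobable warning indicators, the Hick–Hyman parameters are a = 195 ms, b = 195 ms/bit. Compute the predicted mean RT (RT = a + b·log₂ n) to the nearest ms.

975 ms

log₂(16) = 4 bits, so RT = 195 + 195 × 4 ≈ 975.000 ms.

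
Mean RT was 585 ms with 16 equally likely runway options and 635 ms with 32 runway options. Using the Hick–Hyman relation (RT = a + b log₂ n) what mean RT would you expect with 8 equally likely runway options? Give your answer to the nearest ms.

Fit slope and intercept:
  b = (635 − 585) / (log₂ 32 − log₂ 16) = 50 / (5 − 4) = 50 ms/bit
  a = 585 − 50 × 4 = 385 ms
Then RT(8) = 385 + 50 × log₂ 8 = 385 + 50 × 3 ≈ 535.000 ms.

535 ms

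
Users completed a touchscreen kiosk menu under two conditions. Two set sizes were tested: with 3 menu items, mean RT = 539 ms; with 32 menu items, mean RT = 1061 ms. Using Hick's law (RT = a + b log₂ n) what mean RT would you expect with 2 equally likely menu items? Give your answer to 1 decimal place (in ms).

Fit slope and intercept:
  b = (1061 − 539) / (log₂ 32 − log₂ 3) = 522 / (5 − 1.5850) = 152.853 ms/bit
  a = 539 − 152.853 × 1.5850 = 296.733 ms
Then RT(2) = 296.733 + 152.853 × log₂ 2 = 296.733 + 152.853 × 1 ≈ 449.587 ms.

449.6 ms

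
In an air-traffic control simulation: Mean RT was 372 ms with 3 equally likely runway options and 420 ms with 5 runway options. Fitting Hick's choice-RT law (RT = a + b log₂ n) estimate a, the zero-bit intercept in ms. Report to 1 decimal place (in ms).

b = (RT₂ − RT₁)/(log₂ n₂ − log₂ n₁) = (420 − 372)/(2.3219 − 1.5850) = 65.132 ms/bit.
a = RT₁ − b·log₂ n₁ = 372 − 65.132 × 1.5850 = 268.768 ms.

268.8 ms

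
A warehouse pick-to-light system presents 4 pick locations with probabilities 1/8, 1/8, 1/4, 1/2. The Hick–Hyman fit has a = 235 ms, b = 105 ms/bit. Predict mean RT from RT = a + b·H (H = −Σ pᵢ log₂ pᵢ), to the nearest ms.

Each term −pᵢ log₂ pᵢ: 0.125·3 + 0.125·3 + 0.25·2 + 0.5·1; summed, H = 1.750 bits.
Mean RT = a + bH = 235 + 105·1.750 = 418.75 ms.

419 ms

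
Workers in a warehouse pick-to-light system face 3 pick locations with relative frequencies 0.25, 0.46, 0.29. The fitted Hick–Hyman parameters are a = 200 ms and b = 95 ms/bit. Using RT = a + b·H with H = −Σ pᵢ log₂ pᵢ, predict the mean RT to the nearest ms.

H = 0.25·log₂(1/0.25) + 0.46·log₂(1/0.46) + 0.29·log₂(1/0.29) = 1.5332 bits.
RT = 200 + 95 × 1.5332 = 345.66 ms.

346 ms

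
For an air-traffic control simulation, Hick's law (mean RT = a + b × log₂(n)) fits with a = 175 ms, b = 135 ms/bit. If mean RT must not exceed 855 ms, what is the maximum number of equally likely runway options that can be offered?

135·log₂ n ≤ 855 − 175 = 680, giving log₂ n ≤ 5.0370 and n ≤ 32.832. The largest whole number is 32.

32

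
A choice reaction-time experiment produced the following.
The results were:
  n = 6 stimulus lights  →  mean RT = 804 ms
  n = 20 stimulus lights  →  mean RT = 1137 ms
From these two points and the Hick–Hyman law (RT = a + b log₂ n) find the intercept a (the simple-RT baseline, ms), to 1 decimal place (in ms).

308.4 ms

The slope on a log₂ axis is (1137 − 804) / (4.3219 − 2.5850) = 191.714 ms/bit.
Intercept: a = 804 − 191.714·log₂(6) = 308.427 ms.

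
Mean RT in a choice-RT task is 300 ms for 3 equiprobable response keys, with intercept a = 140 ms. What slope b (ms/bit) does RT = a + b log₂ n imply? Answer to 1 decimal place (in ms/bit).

b = (300 − 140) / log₂(3) = 160 / 1.5850 = 100.949 ms/bit.

100.9 ms/bit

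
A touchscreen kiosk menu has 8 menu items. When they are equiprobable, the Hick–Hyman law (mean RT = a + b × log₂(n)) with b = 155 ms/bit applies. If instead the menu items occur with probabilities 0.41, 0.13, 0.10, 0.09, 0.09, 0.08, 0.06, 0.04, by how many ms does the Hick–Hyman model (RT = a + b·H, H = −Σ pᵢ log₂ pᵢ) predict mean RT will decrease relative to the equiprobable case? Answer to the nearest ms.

Equiprobable entropy H₀ = log₂ 8 = 3.0000 bits.
Skewed entropy H = −Σ pᵢ log₂ pᵢ = 2.5883 bits.
ΔRT = b·(H₀ − H) = 155 × 0.4117 = 63.81 ms.

64 ms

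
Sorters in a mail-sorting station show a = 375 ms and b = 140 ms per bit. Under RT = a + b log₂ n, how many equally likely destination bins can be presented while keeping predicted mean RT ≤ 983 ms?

20

Information budget: (983 − 375)/140 = 4.3429 bits, so n ≤ 2^4.3429 = 20.292 → at most 20.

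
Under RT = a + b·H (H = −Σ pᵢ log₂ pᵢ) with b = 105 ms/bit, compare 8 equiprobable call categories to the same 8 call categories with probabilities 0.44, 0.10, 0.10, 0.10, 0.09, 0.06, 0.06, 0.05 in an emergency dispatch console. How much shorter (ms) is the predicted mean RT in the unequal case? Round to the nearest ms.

The RT saving is b·ΔH. Equiprobable H₀ = log₂(8) = 3.0000 bits; with the given probabilities H = 2.5335 bits.
b·(H₀ − H) = 105 × (3.0000 − 2.5335) = 48.98 ms.

49 ms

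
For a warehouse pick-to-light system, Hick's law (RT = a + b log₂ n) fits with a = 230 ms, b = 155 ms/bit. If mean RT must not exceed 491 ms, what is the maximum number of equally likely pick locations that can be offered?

Information budget: (491 − 230)/155 = 1.6839 bits, so n ≤ 2^1.6839 = 3.213 → at most 3.

3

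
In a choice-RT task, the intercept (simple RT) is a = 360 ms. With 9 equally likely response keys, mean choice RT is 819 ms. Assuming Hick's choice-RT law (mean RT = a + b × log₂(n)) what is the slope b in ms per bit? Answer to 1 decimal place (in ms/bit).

log₂(9) = 3.1699 bits.
b = (RT − a)/log₂ n = (819 − 360) / 3.1699 = 144.798 ms/bit.

144.8 ms/bit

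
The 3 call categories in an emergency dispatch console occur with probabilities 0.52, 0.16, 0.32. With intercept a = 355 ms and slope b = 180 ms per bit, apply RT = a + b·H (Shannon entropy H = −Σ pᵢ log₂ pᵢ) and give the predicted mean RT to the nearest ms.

614 ms

Entropy contributions −pᵢ log₂ pᵢ: 0.4906, 0.4230, 0.5260; sum H = 1.4396 bits.
RT = a + bH = 355 + 180·1.4396 = 614.13 ms.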